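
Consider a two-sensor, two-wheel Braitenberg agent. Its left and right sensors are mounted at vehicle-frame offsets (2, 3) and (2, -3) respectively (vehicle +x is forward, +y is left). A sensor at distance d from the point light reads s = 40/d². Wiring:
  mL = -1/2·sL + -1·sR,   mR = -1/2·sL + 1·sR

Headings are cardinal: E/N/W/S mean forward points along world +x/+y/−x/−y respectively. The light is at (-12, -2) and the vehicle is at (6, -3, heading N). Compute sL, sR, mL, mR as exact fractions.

20/113 20/221 -4470/24973 50/24973

left sensor world pos  = (3, -1); dL² = 226
right sensor world pos = (9, -1); dR² = 442
sL = 40/226 = 20/113
sR = 40/442 = 20/221
mL = -1/2·sL + -1·sR = -4470/24973
mR = -1/2·sL + 1·sR = 50/24973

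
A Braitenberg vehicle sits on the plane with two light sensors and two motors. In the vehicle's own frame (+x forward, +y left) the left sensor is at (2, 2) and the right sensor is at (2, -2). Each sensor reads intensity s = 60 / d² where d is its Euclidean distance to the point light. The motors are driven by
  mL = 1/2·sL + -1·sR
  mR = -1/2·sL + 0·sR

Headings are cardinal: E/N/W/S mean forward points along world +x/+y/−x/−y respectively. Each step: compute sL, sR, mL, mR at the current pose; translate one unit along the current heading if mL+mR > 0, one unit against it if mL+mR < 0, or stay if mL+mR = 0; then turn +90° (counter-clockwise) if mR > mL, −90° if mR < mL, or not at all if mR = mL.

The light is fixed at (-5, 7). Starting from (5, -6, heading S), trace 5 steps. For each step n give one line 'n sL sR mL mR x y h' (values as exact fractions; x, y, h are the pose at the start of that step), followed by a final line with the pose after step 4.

0 20/123 60/289 -4490/35547 -10/123 5 -6 S
1 15/61 3/17 -111/2074 -15/122 5 -5 E
2 60/317 12/49 -2334/15533 -30/317 4 -5 S
3 30/101 6/29 -171/2929 -15/101 4 -4 E
4 60/269 12/41 -1998/11029 -30/269 3 -4 S
final 3 -3 E

n=0: pose=(5,-6,S); sL=20/123, sR=60/289; mL=-4490/35547, mR=-10/123; mL+mR=-60/289 → advance -1; mR−mL=1600/35547 → turn +1·90°
n=1: pose=(5,-5,E); sL=15/61, sR=3/17; mL=-111/2074, mR=-15/122; mL+mR=-3/17 → advance -1; mR−mL=-72/1037 → turn -1·90°
n=2: pose=(4,-5,S); sL=60/317, sR=12/49; mL=-2334/15533, mR=-30/317; mL+mR=-12/49 → advance -1; mR−mL=864/15533 → turn +1·90°
n=3: pose=(4,-4,E); sL=30/101, sR=6/29; mL=-171/2929, mR=-15/101; mL+mR=-6/29 → advance -1; mR−mL=-264/2929 → turn -1·90°
n=4: pose=(3,-4,S); sL=60/269, sR=12/41; mL=-1998/11029, mR=-30/269; mL+mR=-12/41 → advance -1; mR−mL=768/11029 → turn +1·90°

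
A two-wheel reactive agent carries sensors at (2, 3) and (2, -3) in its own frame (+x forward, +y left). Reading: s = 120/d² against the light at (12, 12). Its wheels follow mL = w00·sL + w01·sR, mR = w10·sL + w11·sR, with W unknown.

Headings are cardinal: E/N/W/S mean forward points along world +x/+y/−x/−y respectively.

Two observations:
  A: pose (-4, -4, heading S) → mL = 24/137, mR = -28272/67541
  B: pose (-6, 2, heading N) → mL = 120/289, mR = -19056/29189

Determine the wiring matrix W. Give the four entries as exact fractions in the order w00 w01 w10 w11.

0 1 -1 -1

obs A: pose=(-4,-4,S) → sL=120/493, sR=24/137, mL=24/137, mR=-28272/67541
obs B: pose=(-6,2,N) → sL=24/101, sR=120/289, mL=120/289, mR=-19056/29189
sensor matrix S = [[120/493, 24/137], [24/101, 120/289]]; det S = 117186048/1971454249
solve [mL_A; mL_B] = S·[w00; w01] and [mR_A; mR_B] = S·[w10; w11]:
  w00 = 0, w01 = 1, w10 = -1, w11 = -1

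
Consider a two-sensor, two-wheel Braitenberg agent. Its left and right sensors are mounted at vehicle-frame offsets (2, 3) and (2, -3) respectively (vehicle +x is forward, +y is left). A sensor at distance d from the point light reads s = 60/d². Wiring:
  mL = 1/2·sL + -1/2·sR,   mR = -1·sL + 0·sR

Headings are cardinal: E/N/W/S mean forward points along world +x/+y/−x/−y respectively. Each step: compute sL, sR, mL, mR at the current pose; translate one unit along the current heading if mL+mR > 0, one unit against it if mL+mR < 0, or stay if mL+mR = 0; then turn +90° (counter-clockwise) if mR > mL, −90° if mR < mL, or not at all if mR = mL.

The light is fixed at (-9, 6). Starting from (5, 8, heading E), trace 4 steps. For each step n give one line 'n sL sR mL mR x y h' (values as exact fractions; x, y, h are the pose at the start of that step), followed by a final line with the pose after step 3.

n=0: pose=(5,8,E); sL=60/281, sR=60/257; mL=-720/72217, mR=-60/281; mL+mR=-16140/72217 → advance -1; mR−mL=-14700/72217 → turn -1·90°
n=1: pose=(4,8,S); sL=15/64, sR=3/5; mL=-117/640, mR=-15/64; mL+mR=-267/640 → advance -1; mR−mL=-33/640 → turn -1·90°
n=2: pose=(4,9,W); sL=60/121, sR=60/157; mL=1080/18997, mR=-60/121; mL+mR=-8340/18997 → advance -1; mR−mL=-10500/18997 → turn -1·90°
n=3: pose=(5,9,N); sL=30/73, sR=30/157; mL=1260/11461, mR=-30/73; mL+mR=-3450/11461 → advance -1; mR−mL=-5970/11461 → turn -1·90°

0 60/281 60/257 -720/72217 -60/281 5 8 E
1 15/64 3/5 -117/640 -15/64 4 8 S
2 60/121 60/157 1080/18997 -60/121 4 9 W
3 30/73 30/157 1260/11461 -30/73 5 9 N
final 5 8 E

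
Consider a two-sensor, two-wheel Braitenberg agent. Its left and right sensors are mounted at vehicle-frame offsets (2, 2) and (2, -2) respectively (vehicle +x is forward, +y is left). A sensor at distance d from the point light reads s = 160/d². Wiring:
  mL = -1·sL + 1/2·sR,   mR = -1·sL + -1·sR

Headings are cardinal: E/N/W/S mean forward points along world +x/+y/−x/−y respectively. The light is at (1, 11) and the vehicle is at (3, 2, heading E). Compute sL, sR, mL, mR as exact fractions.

32/13 160/137 -3344/1781 -6464/1781

left sensor world pos  = (5, 4); dL² = 65
right sensor world pos = (5, 0); dR² = 137
sL = 160/65 = 32/13
sR = 160/137 = 160/137
mL = -1·sL + 1/2·sR = -3344/1781
mR = -1·sL + -1·sR = -6464/1781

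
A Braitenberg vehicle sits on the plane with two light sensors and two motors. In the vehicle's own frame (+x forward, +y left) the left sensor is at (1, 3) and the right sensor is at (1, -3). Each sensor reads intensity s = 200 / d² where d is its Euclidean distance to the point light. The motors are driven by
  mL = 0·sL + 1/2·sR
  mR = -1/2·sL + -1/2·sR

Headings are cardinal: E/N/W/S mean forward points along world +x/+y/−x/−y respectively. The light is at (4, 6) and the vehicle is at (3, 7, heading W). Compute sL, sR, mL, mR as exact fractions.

left sensor world pos  = (2, 4); dL² = 8
right sensor world pos = (2, 10); dR² = 20
sL = 200/8 = 25
sR = 200/20 = 10
mL = 0·sL + 1/2·sR = 5
mR = -1/2·sL + -1/2·sR = -35/2

25 10 5 -35/2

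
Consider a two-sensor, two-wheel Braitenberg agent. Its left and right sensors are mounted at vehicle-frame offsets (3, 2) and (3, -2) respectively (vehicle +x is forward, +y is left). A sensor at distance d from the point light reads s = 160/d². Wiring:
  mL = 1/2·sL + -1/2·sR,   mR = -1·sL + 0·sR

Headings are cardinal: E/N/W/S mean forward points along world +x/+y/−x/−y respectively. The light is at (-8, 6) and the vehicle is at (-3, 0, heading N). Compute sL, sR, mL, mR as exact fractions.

80/9 80/29 800/261 -80/9

left sensor world pos  = (-5, 3); dL² = 18
right sensor world pos = (-1, 3); dR² = 58
sL = 160/18 = 80/9
sR = 160/58 = 80/29
mL = 1/2·sL + -1/2·sR = 800/261
mR = -1·sL + 0·sR = -80/9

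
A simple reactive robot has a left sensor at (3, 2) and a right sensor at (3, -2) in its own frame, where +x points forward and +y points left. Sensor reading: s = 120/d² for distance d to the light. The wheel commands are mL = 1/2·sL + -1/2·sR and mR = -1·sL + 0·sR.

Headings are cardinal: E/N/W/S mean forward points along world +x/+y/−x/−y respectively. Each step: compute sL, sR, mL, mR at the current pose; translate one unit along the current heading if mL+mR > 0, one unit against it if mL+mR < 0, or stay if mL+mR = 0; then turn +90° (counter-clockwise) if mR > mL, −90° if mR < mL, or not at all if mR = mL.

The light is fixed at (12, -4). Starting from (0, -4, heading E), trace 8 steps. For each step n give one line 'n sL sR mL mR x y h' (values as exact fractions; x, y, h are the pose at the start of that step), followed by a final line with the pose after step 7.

n=0: pose=(0,-4,E); sL=24/17, sR=24/17; mL=0, mR=-24/17; mL+mR=-24/17 → advance -1; mR−mL=-24/17 → turn -1·90°
n=1: pose=(-1,-4,S); sL=12/13, sR=20/39; mL=8/39, mR=-12/13; mL+mR=-28/39 → advance -1; mR−mL=-44/39 → turn -1·90°
n=2: pose=(-1,-3,W); sL=120/257, sR=24/53; mL=96/13621, mR=-120/257; mL+mR=-6264/13621 → advance -1; mR−mL=-6456/13621 → turn -1·90°
n=3: pose=(0,-3,N); sL=30/53, sR=30/29; mL=-360/1537, mR=-30/53; mL+mR=-1230/1537 → advance -1; mR−mL=-510/1537 → turn -1·90°
n=4: pose=(0,-4,E); sL=24/17, sR=24/17; mL=0, mR=-24/17; mL+mR=-24/17 → advance -1; mR−mL=-24/17 → turn -1·90°
n=5: pose=(-1,-4,S); sL=12/13, sR=20/39; mL=8/39, mR=-12/13; mL+mR=-28/39 → advance -1; mR−mL=-44/39 → turn -1·90°
n=6: pose=(-1,-3,W); sL=120/257, sR=24/53; mL=96/13621, mR=-120/257; mL+mR=-6264/13621 → advance -1; mR−mL=-6456/13621 → turn -1·90°
n=7: pose=(0,-3,N); sL=30/53, sR=30/29; mL=-360/1537, mR=-30/53; mL+mR=-1230/1537 → advance -1; mR−mL=-510/1537 → turn -1·90°

0 24/17 24/17 0 -24/17 0 -4 E
1 12/13 20/39 8/39 -12/13 -1 -4 S
2 120/257 24/53 96/13621 -120/257 -1 -3 W
3 30/53 30/29 -360/1537 -30/53 0 -3 N
4 24/17 24/17 0 -24/17 0 -4 E
5 12/13 20/39 8/39 -12/13 -1 -4 S
6 120/257 24/53 96/13621 -120/257 -1 -3 W
7 30/53 30/29 -360/1537 -30/53 0 -3 N
final 0 -4 E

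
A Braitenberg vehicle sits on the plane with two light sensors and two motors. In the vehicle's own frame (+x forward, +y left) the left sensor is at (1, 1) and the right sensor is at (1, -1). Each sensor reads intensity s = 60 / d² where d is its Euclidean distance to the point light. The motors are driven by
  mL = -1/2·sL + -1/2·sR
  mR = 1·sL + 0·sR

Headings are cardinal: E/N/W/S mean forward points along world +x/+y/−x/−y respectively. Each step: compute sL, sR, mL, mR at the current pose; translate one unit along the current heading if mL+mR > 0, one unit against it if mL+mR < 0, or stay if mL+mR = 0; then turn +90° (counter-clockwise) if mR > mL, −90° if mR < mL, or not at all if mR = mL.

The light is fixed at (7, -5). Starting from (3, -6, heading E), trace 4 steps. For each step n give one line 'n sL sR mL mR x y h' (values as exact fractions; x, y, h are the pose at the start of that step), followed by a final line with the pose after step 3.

n=0: pose=(3,-6,E); sL=20/3, sR=60/13; mL=-220/39, mR=20/3; mL+mR=40/39 → advance +1; mR−mL=160/13 → turn +1·90°
n=1: pose=(4,-6,N); sL=15/4, sR=15; mL=-75/8, mR=15/4; mL+mR=-45/8 → advance -1; mR−mL=105/8 → turn +1·90°
n=2: pose=(4,-7,W); sL=12/5, sR=60/17; mL=-252/85, mR=12/5; mL+mR=-48/85 → advance -1; mR−mL=456/85 → turn +1·90°
n=3: pose=(5,-7,S); sL=6, sR=10/3; mL=-14/3, mR=6; mL+mR=4/3 → advance +1; mR−mL=32/3 → turn +1·90°

0 20/3 60/13 -220/39 20/3 3 -6 E
1 15/4 15 -75/8 15/4 4 -6 N
2 12/5 60/17 -252/85 12/5 4 -7 W
3 6 10/3 -14/3 6 5 -7 S
final 5 -8 E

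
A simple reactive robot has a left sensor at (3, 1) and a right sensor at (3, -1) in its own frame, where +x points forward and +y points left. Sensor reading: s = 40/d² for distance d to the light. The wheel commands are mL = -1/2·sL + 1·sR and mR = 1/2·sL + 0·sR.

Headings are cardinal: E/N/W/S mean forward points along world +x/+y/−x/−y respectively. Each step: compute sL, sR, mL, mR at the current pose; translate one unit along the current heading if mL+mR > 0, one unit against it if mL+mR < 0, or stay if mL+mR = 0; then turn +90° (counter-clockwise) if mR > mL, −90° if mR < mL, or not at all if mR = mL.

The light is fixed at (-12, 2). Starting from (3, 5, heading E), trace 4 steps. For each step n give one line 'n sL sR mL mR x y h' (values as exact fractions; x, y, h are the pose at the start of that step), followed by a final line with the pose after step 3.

0 2/17 5/41 44/697 1/17 3 5 E
1 40/289 8/45 1412/13005 20/289 4 5 S
2 4/17 20/89 162/1513 2/17 4 4 W
3 40/257 40/197 6340/50629 20/257 3 4 S
final 3 3 W

n=0: pose=(3,5,E); sL=2/17, sR=5/41; mL=44/697, mR=1/17; mL+mR=5/41 → advance +1; mR−mL=-3/697 → turn -1·90°
n=1: pose=(4,5,S); sL=40/289, sR=8/45; mL=1412/13005, mR=20/289; mL+mR=8/45 → advance +1; mR−mL=-512/13005 → turn -1·90°
n=2: pose=(4,4,W); sL=4/17, sR=20/89; mL=162/1513, mR=2/17; mL+mR=20/89 → advance +1; mR−mL=16/1513 → turn +1·90°
n=3: pose=(3,4,S); sL=40/257, sR=40/197; mL=6340/50629, mR=20/257; mL+mR=40/197 → advance +1; mR−mL=-2400/50629 → turn -1·90°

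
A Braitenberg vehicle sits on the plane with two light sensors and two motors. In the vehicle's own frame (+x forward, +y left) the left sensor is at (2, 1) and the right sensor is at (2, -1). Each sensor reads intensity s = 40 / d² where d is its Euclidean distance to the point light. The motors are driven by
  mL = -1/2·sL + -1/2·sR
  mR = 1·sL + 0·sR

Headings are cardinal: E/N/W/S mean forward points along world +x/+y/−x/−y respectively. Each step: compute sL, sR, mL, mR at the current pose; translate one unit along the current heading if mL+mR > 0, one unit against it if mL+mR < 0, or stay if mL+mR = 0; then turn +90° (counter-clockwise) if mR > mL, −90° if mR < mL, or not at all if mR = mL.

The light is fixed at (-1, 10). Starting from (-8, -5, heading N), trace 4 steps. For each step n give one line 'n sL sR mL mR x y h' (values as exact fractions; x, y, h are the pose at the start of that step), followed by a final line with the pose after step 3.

n=0: pose=(-8,-5,N); sL=40/233, sR=8/41; mL=-1752/9553, mR=40/233; mL+mR=-112/9553 → advance -1; mR−mL=3392/9553 → turn +1·90°
n=1: pose=(-8,-6,W); sL=4/37, sR=20/153; mL=-676/5661, mR=4/37; mL+mR=-64/5661 → advance -1; mR−mL=1288/5661 → turn +1·90°
n=2: pose=(-7,-6,S); sL=40/349, sR=40/373; mL=-14440/130177, mR=40/349; mL+mR=480/130177 → advance +1; mR−mL=29360/130177 → turn +1·90°
n=3: pose=(-7,-7,E); sL=5/34, sR=2/17; mL=-9/68, mR=5/34; mL+mR=1/68 → advance +1; mR−mL=19/68 → turn +1·90°

0 40/233 8/41 -1752/9553 40/233 -8 -5 N
1 4/37 20/153 -676/5661 4/37 -8 -6 W
2 40/349 40/373 -14440/130177 40/349 -7 -6 S
3 5/34 2/17 -9/68 5/34 -7 -7 E
final -6 -7 N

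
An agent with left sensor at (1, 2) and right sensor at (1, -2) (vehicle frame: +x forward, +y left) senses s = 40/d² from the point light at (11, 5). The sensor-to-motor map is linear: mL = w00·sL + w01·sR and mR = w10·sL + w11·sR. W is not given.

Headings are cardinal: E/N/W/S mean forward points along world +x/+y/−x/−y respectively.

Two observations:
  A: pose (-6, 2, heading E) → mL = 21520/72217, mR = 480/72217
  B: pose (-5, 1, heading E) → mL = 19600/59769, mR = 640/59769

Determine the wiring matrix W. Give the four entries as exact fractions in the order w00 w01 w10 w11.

obs A: pose=(-6,2,E) → sL=40/257, sR=40/281, mL=21520/72217, mR=480/72217
obs B: pose=(-5,1,E) → sL=40/229, sR=40/261, mL=19600/59769, mR=640/59769
sensor matrix S = [[40/257, 40/281], [40/229, 40/261]]; det S = -4364800/4316337873
solve [mL_A; mL_B] = S·[w00; w01] and [mR_A; mR_B] = S·[w10; w11]:
  w00 = 1, w01 = 1, w10 = 1/2, w11 = -1/2

1 1 1/2 -1/2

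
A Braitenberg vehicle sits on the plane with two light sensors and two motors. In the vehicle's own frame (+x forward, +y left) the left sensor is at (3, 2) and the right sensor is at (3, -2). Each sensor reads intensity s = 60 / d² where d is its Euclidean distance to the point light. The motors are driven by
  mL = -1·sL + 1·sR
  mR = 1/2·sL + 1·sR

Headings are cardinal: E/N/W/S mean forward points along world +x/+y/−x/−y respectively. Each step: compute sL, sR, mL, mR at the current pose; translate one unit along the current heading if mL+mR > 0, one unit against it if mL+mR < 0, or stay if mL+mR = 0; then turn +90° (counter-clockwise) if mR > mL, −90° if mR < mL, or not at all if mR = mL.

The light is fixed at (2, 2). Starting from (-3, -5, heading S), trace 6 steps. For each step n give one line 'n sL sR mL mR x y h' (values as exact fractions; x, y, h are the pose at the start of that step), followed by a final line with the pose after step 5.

n=0: pose=(-3,-5,S); sL=60/109, sR=60/149; mL=-2400/16241, mR=11010/16241; mL+mR=8610/16241 → advance +1; mR−mL=90/109 → turn +1·90°
n=1: pose=(-3,-6,E); sL=3/2, sR=15/26; mL=-12/13, mR=69/52; mL+mR=21/52 → advance +1; mR−mL=9/4 → turn +1·90°
n=2: pose=(-2,-6,N); sL=60/61, sR=60/29; mL=1920/1769, mR=4530/1769; mL+mR=6450/1769 → advance +1; mR−mL=90/61 → turn +1·90°
n=3: pose=(-2,-5,W); sL=6/13, sR=30/37; mL=168/481, mR=501/481; mL+mR=669/481 → advance +1; mR−mL=9/13 → turn +1·90°
n=4: pose=(-3,-5,S); sL=60/109, sR=60/149; mL=-2400/16241, mR=11010/16241; mL+mR=8610/16241 → advance +1; mR−mL=90/109 → turn +1·90°
n=5: pose=(-3,-6,E); sL=3/2, sR=15/26; mL=-12/13, mR=69/52; mL+mR=21/52 → advance +1; mR−mL=9/4 → turn +1·90°

0 60/109 60/149 -2400/16241 11010/16241 -3 -5 S
1 3/2 15/26 -12/13 69/52 -3 -6 E
2 60/61 60/29 1920/1769 4530/1769 -2 -6 N
3 6/13 30/37 168/481 501/481 -2 -5 W
4 60/109 60/149 -2400/16241 11010/16241 -3 -5 S
5 3/2 15/26 -12/13 69/52 -3 -6 E
final -2 -6 N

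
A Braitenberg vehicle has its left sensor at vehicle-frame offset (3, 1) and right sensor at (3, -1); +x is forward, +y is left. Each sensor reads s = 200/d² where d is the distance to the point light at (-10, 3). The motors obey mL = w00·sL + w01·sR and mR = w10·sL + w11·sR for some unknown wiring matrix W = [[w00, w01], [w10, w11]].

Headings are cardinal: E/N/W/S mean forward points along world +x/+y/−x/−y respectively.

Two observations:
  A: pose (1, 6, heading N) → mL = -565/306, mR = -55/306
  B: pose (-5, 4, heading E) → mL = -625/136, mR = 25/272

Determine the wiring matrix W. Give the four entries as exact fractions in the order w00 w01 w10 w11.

obs A: pose=(1,6,N) → sL=25/17, sR=10/9, mL=-565/306, mR=-55/306
obs B: pose=(-5,4,E) → sL=50/17, sR=25/8, mL=-625/136, mR=25/272
sensor matrix S = [[25/17, 10/9], [50/17, 25/8]]; det S = 1625/1224
solve [mL_A; mL_B] = S·[w00; w01] and [mR_A; mR_B] = S·[w10; w11]:
  w00 = -1/2, w01 = -1, w10 = -1/2, w11 = 1/2

-1/2 -1 -1/2 1/2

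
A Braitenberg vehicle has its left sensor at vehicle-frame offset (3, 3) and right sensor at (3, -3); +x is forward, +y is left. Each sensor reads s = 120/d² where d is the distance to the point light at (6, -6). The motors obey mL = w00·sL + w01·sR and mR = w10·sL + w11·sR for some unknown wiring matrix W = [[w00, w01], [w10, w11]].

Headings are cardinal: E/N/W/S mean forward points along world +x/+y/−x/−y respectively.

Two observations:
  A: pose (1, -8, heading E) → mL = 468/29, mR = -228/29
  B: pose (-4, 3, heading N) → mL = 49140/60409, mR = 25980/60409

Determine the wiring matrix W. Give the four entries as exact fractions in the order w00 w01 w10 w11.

obs A: pose=(1,-8,E) → sL=24, sR=120/29, mL=468/29, mR=-228/29
obs B: pose=(-4,3,N) → sL=120/313, sR=120/193, mL=49140/60409, mR=25980/60409
sensor matrix S = [[24, 120/29], [120/313, 120/193]]; det S = 23362560/1751861
solve [mL_A; mL_B] = S·[w00; w01] and [mR_A; mR_B] = S·[w10; w11]:
  w00 = 1/2, w01 = 1, w10 = -1/2, w11 = 1

1/2 1 -1/2 1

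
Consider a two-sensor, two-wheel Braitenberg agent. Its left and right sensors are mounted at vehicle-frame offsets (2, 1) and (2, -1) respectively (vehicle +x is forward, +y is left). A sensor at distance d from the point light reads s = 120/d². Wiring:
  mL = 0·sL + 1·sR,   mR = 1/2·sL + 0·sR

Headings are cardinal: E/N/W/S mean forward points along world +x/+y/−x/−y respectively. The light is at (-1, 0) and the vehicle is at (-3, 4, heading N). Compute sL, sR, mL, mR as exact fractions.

8/3 120/37 120/37 4/3

left sensor world pos  = (-4, 6); dL² = 45
right sensor world pos = (-2, 6); dR² = 37
sL = 120/45 = 8/3
sR = 120/37 = 120/37
mL = 0·sL + 1·sR = 120/37
mR = 1/2·sL + 0·sR = 4/3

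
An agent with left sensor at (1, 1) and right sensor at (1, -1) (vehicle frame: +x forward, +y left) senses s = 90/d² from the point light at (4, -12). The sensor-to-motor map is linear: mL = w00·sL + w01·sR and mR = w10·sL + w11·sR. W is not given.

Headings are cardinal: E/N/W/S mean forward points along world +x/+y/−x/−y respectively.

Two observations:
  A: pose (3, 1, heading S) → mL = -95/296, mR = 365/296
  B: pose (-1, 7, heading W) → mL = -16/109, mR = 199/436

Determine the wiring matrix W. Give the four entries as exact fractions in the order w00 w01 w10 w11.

obs A: pose=(3,1,S) → sL=5/8, sR=45/74, mL=-95/296, mR=365/296
obs B: pose=(-1,7,W) → sL=1/4, sR=45/218, mL=-16/109, mR=199/436
sensor matrix S = [[5/8, 45/74], [1/4, 45/218]]; det S = -1485/64528
solve [mL_A; mL_B] = S·[w00; w01] and [mR_A; mR_B] = S·[w10; w11]:
  w00 = -1, w01 = 1/2, w10 = 1, w11 = 1

-1 1/2 1 1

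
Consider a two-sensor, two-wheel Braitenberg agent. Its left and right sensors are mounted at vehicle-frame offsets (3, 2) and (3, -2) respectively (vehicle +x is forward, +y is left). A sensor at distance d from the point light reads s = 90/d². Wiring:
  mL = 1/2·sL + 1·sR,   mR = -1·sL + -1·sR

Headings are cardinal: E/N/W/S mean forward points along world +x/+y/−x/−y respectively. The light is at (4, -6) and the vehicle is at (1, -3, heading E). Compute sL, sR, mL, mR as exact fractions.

left sensor world pos  = (4, -1); dL² = 25
right sensor world pos = (4, -5); dR² = 1
sL = 90/25 = 18/5
sR = 90/1 = 90
mL = 1/2·sL + 1·sR = 459/5
mR = -1·sL + -1·sR = -468/5

18/5 90 459/5 -468/5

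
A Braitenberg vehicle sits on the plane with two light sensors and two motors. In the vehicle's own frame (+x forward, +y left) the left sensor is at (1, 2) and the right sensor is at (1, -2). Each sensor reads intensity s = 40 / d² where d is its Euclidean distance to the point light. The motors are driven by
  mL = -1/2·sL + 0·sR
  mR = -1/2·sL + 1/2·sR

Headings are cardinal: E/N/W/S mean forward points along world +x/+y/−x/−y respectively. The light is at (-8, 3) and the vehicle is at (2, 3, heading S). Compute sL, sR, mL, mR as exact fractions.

left sensor world pos  = (4, 2); dL² = 145
right sensor world pos = (0, 2); dR² = 65
sL = 40/145 = 8/29
sR = 40/65 = 8/13
mL = -1/2·sL + 0·sR = -4/29
mR = -1/2·sL + 1/2·sR = 64/377

8/29 8/13 -4/29 64/377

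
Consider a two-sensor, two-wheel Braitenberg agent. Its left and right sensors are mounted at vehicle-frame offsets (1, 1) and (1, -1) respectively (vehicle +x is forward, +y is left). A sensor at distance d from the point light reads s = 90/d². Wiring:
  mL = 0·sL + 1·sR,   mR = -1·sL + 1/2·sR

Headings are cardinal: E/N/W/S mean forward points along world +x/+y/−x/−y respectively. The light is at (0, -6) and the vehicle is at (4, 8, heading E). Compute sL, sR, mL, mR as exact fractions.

left sensor world pos  = (5, 9); dL² = 250
right sensor world pos = (5, 7); dR² = 194
sL = 90/250 = 9/25
sR = 90/194 = 45/97
mL = 0·sL + 1·sR = 45/97
mR = -1·sL + 1/2·sR = -621/4850

9/25 45/97 45/97 -621/4850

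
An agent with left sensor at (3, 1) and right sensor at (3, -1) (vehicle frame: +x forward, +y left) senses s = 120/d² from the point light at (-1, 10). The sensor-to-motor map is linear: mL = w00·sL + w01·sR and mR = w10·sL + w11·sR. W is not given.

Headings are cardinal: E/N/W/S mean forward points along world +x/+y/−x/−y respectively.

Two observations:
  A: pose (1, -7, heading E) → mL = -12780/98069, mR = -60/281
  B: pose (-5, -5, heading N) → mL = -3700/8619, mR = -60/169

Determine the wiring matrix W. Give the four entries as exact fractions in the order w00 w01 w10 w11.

obs A: pose=(1,-7,E) → sL=120/281, sR=120/349, mL=-12780/98069, mR=-60/281
obs B: pose=(-5,-5,N) → sL=120/169, sR=40/51, mL=-3700/8619, mR=-60/169
sensor matrix S = [[120/281, 120/349], [120/169, 40/51]]; det S = 25580800/281752237
solve [mL_A; mL_B] = S·[w00; w01] and [mR_A; mR_B] = S·[w10; w11]:
  w00 = 1/2, w01 = -1, w10 = -1/2, w11 = 0

1/2 -1 -1/2 0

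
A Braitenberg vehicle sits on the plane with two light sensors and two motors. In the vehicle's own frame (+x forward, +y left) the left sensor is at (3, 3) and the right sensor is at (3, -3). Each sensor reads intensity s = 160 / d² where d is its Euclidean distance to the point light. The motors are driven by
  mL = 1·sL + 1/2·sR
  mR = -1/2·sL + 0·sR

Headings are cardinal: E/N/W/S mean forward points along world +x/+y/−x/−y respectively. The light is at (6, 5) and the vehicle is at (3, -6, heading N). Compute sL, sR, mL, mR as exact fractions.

left sensor world pos  = (0, -3); dL² = 100
right sensor world pos = (6, -3); dR² = 64
sL = 160/100 = 8/5
sR = 160/64 = 5/2
mL = 1·sL + 1/2·sR = 57/20
mR = -1/2·sL + 0·sR = -4/5

8/5 5/2 57/20 -4/5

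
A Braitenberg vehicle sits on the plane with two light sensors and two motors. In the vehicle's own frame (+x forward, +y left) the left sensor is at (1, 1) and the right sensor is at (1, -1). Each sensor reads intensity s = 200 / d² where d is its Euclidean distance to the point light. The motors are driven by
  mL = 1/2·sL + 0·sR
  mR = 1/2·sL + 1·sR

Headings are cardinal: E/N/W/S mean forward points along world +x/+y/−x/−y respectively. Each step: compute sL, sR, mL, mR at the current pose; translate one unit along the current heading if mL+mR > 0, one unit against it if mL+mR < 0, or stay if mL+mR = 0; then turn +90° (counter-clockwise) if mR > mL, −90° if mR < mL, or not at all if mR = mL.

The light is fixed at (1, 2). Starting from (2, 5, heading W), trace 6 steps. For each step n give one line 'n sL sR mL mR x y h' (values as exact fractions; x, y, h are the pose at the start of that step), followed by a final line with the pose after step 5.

0 50 25/2 25 75/2 2 5 W
1 40 40 20 60 1 5 S
2 20 100 10 110 1 4 E
3 200/9 200/13 100/9 3100/117 2 4 N
4 50 25/2 25 75/2 2 5 W
5 40 40 20 60 1 5 S
final 1 4 E

n=0: pose=(2,5,W); sL=50, sR=25/2; mL=25, mR=75/2; mL+mR=125/2 → advance +1; mR−mL=25/2 → turn +1·90°
n=1: pose=(1,5,S); sL=40, sR=40; mL=20, mR=60; mL+mR=80 → advance +1; mR−mL=40 → turn +1·90°
n=2: pose=(1,4,E); sL=20, sR=100; mL=10, mR=110; mL+mR=120 → advance +1; mR−mL=100 → turn +1·90°
n=3: pose=(2,4,N); sL=200/9, sR=200/13; mL=100/9, mR=3100/117; mL+mR=4400/117 → advance +1; mR−mL=200/13 → turn +1·90°
n=4: pose=(2,5,W); sL=50, sR=25/2; mL=25, mR=75/2; mL+mR=125/2 → advance +1; mR−mL=25/2 → turn +1·90°
n=5: pose=(1,5,S); sL=40, sR=40; mL=20, mR=60; mL+mR=80 → advance +1; mR−mL=40 → turn +1·90°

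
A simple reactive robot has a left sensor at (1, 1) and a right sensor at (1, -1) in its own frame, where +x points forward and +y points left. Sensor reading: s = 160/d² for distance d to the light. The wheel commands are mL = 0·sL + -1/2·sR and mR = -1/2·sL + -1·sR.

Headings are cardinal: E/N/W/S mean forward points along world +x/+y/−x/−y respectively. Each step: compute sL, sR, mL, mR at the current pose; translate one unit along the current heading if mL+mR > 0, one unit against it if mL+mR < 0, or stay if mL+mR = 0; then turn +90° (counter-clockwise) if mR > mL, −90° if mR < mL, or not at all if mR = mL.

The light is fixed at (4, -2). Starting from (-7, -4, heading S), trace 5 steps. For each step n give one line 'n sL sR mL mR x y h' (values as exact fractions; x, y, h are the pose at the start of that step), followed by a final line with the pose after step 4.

0 160/109 160/153 -80/153 -29680/16677 -7 -4 S
1 40/37 10/9 -5/9 -550/333 -7 -3 W
2 160/121 160/81 -80/81 -25840/9801 -6 -3 N
3 80/41 16/9 -8/9 -1016/369 -6 -4 E
4 160/109 160/153 -80/153 -29680/16677 -7 -4 S
final -7 -3 W

n=0: pose=(-7,-4,S); sL=160/109, sR=160/153; mL=-80/153, mR=-29680/16677; mL+mR=-12800/5559 → advance -1; mR−mL=-20960/16677 → turn -1·90°
n=1: pose=(-7,-3,W); sL=40/37, sR=10/9; mL=-5/9, mR=-550/333; mL+mR=-245/111 → advance -1; mR−mL=-365/333 → turn -1·90°
n=2: pose=(-6,-3,N); sL=160/121, sR=160/81; mL=-80/81, mR=-25840/9801; mL+mR=-11840/3267 → advance -1; mR−mL=-16160/9801 → turn -1·90°
n=3: pose=(-6,-4,E); sL=80/41, sR=16/9; mL=-8/9, mR=-1016/369; mL+mR=-448/123 → advance -1; mR−mL=-688/369 → turn -1·90°
n=4: pose=(-7,-4,S); sL=160/109, sR=160/153; mL=-80/153, mR=-29680/16677; mL+mR=-12800/5559 → advance -1; mR−mL=-20960/16677 → turn -1·90°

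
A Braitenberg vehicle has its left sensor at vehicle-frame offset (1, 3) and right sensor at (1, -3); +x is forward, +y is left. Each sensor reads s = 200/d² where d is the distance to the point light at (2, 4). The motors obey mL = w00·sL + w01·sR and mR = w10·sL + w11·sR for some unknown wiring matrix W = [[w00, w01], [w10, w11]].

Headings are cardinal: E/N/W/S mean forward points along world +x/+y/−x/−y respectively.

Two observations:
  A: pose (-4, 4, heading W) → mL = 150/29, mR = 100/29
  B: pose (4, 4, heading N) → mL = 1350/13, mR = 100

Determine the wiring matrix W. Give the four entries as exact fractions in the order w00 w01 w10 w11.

obs A: pose=(-4,4,W) → sL=100/29, sR=100/29, mL=150/29, mR=100/29
obs B: pose=(4,4,N) → sL=100, sR=100/13, mL=1350/13, mR=100
sensor matrix S = [[100/29, 100/29], [100, 100/13]]; det S = -120000/377
solve [mL_A; mL_B] = S·[w00; w01] and [mR_A; mR_B] = S·[w10; w11]:
  w00 = 1, w01 = 1/2, w10 = 1, w11 = 0

1 1/2 1 0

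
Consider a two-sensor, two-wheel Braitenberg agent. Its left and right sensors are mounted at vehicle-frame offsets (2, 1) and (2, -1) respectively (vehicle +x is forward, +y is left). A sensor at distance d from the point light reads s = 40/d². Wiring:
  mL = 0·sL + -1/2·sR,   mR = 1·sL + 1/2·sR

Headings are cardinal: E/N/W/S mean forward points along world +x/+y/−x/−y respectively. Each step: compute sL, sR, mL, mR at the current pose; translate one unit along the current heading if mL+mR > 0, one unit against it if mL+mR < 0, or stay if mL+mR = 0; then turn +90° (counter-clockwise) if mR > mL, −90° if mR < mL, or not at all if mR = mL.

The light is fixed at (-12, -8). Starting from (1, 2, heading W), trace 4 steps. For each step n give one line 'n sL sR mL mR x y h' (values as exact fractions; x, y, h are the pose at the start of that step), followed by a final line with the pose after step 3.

n=0: pose=(1,2,W); sL=20/101, sR=20/121; mL=-10/121, mR=3430/12221; mL+mR=20/101 → advance +1; mR−mL=4440/12221 → turn +1·90°
n=1: pose=(0,2,S); sL=40/233, sR=8/37; mL=-4/37, mR=2412/8621; mL+mR=40/233 → advance +1; mR−mL=3344/8621 → turn +1·90°
n=2: pose=(0,1,E); sL=5/37, sR=2/13; mL=-1/13, mR=102/481; mL+mR=5/37 → advance +1; mR−mL=139/481 → turn +1·90°
n=3: pose=(1,1,N); sL=8/53, sR=40/317; mL=-20/317, mR=3596/16801; mL+mR=8/53 → advance +1; mR−mL=4656/16801 → turn +1·90°

0 20/101 20/121 -10/121 3430/12221 1 2 W
1 40/233 8/37 -4/37 2412/8621 0 2 S
2 5/37 2/13 -1/13 102/481 0 1 E
3 8/53 40/317 -20/317 3596/16801 1 1 N
final 1 2 W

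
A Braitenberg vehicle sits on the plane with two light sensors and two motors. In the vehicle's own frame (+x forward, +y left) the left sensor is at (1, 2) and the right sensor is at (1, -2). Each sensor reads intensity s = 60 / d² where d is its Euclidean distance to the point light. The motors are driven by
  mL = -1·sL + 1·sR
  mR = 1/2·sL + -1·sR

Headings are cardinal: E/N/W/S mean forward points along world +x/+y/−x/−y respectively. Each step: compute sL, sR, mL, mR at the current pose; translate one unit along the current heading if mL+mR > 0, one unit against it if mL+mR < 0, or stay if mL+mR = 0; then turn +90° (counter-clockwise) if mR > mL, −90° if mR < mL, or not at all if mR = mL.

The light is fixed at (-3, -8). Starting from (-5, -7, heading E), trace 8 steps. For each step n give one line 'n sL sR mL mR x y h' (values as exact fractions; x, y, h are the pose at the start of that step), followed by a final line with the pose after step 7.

0 6 30 24 -27 -5 -7 E
1 60 12/5 -288/5 138/5 -6 -7 S
2 3 15 12 -27/2 -6 -6 E
3 12 60/37 -384/37 162/37 -7 -6 S
4 30/17 6 72/17 -87/17 -7 -5 E
5 60/13 60/53 -2400/689 810/689 -8 -5 S
6 15/13 3 24/13 -63/26 -8 -4 E
7 12/5 60/73 -576/365 138/365 -9 -4 S
final -9 -3 E

n=0: pose=(-5,-7,E); sL=6, sR=30; mL=24, mR=-27; mL+mR=-3 → advance -1; mR−mL=-51 → turn -1·90°
n=1: pose=(-6,-7,S); sL=60, sR=12/5; mL=-288/5, mR=138/5; mL+mR=-30 → advance -1; mR−mL=426/5 → turn +1·90°
n=2: pose=(-6,-6,E); sL=3, sR=15; mL=12, mR=-27/2; mL+mR=-3/2 → advance -1; mR−mL=-51/2 → turn -1·90°
n=3: pose=(-7,-6,S); sL=12, sR=60/37; mL=-384/37, mR=162/37; mL+mR=-6 → advance -1; mR−mL=546/37 → turn +1·90°
n=4: pose=(-7,-5,E); sL=30/17, sR=6; mL=72/17, mR=-87/17; mL+mR=-15/17 → advance -1; mR−mL=-159/17 → turn -1·90°
n=5: pose=(-8,-5,S); sL=60/13, sR=60/53; mL=-2400/689, mR=810/689; mL+mR=-30/13 → advance -1; mR−mL=3210/689 → turn +1·90°
n=6: pose=(-8,-4,E); sL=15/13, sR=3; mL=24/13, mR=-63/26; mL+mR=-15/26 → advance -1; mR−mL=-111/26 → turn -1·90°
n=7: pose=(-9,-4,S); sL=12/5, sR=60/73; mL=-576/365, mR=138/365; mL+mR=-6/5 → advance -1; mR−mL=714/365 → turn +1·90°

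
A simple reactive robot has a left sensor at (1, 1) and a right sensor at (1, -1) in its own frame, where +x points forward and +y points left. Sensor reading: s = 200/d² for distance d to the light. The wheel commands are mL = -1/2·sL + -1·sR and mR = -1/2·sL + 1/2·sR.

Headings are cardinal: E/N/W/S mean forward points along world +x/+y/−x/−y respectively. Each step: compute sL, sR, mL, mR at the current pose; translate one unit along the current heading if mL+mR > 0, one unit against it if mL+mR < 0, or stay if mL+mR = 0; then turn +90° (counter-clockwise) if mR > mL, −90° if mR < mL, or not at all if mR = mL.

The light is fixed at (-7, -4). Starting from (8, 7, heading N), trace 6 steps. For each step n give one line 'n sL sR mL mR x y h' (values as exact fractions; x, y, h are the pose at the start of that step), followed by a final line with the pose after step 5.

0 10/17 1/2 -27/34 -3/68 8 7 N
1 200/277 200/317 -87100/87809 -4000/87809 8 6 W
2 20/37 100/153 -5230/5661 320/5661 9 6 S
3 200/433 200/389 -125500/168437 4400/168437 9 7 E
4 10/17 1/2 -27/34 -3/68 8 7 N
5 200/277 200/317 -87100/87809 -4000/87809 8 6 W
final 9 6 S

n=0: pose=(8,7,N); sL=10/17, sR=1/2; mL=-27/34, mR=-3/68; mL+mR=-57/68 → advance -1; mR−mL=3/4 → turn +1·90°
n=1: pose=(8,6,W); sL=200/277, sR=200/317; mL=-87100/87809, mR=-4000/87809; mL+mR=-91100/87809 → advance -1; mR−mL=300/317 → turn +1·90°
n=2: pose=(9,6,S); sL=20/37, sR=100/153; mL=-5230/5661, mR=320/5661; mL+mR=-4910/5661 → advance -1; mR−mL=50/51 → turn +1·90°
n=3: pose=(9,7,E); sL=200/433, sR=200/389; mL=-125500/168437, mR=4400/168437; mL+mR=-121100/168437 → advance -1; mR−mL=300/389 → turn +1·90°
n=4: pose=(8,7,N); sL=10/17, sR=1/2; mL=-27/34, mR=-3/68; mL+mR=-57/68 → advance -1; mR−mL=3/4 → turn +1·90°
n=5: pose=(8,6,W); sL=200/277, sR=200/317; mL=-87100/87809, mR=-4000/87809; mL+mR=-91100/87809 → advance -1; mR−mL=300/317 → turn +1·90°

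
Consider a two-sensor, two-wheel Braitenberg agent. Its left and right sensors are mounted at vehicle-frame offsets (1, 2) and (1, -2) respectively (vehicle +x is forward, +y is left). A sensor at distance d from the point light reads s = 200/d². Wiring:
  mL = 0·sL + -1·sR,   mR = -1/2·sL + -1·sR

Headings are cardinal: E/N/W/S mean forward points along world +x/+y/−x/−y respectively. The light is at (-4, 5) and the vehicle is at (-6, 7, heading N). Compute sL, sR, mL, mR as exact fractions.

left sensor world pos  = (-8, 8); dL² = 25
right sensor world pos = (-4, 8); dR² = 9
sL = 200/25 = 8
sR = 200/9 = 200/9
mL = 0·sL + -1·sR = -200/9
mR = -1/2·sL + -1·sR = -236/9

8 200/9 -200/9 -236/9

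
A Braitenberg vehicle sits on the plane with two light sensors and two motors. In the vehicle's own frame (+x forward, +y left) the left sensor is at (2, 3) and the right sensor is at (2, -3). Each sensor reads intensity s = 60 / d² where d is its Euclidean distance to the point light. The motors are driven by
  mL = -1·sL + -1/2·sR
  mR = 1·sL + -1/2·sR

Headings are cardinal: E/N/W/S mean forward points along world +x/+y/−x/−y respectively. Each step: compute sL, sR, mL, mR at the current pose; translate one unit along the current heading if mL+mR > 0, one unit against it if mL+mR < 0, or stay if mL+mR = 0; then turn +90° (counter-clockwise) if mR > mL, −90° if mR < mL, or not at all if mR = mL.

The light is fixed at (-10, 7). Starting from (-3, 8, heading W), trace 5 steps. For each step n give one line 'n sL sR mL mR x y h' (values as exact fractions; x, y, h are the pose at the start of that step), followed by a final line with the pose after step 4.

0 60/29 60/41 -3330/1189 1590/1189 -3 8 W
1 30/61 30/13 -1305/793 -525/793 -2 8 S
2 12/25 60/101 -1962/2525 462/2525 -2 9 E
3 15/8 15/29 -495/232 375/232 -3 9 N
4 60/29 60/41 -3330/1189 1590/1189 -3 8 W
final -2 8 S

n=0: pose=(-3,8,W); sL=60/29, sR=60/41; mL=-3330/1189, mR=1590/1189; mL+mR=-60/41 → advance -1; mR−mL=120/29 → turn +1·90°
n=1: pose=(-2,8,S); sL=30/61, sR=30/13; mL=-1305/793, mR=-525/793; mL+mR=-30/13 → advance -1; mR−mL=60/61 → turn +1·90°
n=2: pose=(-2,9,E); sL=12/25, sR=60/101; mL=-1962/2525, mR=462/2525; mL+mR=-60/101 → advance -1; mR−mL=24/25 → turn +1·90°
n=3: pose=(-3,9,N); sL=15/8, sR=15/29; mL=-495/232, mR=375/232; mL+mR=-15/29 → advance -1; mR−mL=15/4 → turn +1·90°
n=4: pose=(-3,8,W); sL=60/29, sR=60/41; mL=-3330/1189, mR=1590/1189; mL+mR=-60/41 → advance -1; mR−mL=120/29 → turn +1·90°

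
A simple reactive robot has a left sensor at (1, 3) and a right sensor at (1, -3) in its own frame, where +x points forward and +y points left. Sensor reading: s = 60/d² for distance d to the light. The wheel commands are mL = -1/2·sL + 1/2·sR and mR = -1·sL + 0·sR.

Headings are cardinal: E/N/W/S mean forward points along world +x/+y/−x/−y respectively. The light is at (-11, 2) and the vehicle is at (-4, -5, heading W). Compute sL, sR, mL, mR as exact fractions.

left sensor world pos  = (-5, -8); dL² = 136
right sensor world pos = (-5, -2); dR² = 52
sL = 60/136 = 15/34
sR = 60/52 = 15/13
mL = -1/2·sL + 1/2·sR = 315/884
mR = -1·sL + 0·sR = -15/34

15/34 15/13 315/884 -15/34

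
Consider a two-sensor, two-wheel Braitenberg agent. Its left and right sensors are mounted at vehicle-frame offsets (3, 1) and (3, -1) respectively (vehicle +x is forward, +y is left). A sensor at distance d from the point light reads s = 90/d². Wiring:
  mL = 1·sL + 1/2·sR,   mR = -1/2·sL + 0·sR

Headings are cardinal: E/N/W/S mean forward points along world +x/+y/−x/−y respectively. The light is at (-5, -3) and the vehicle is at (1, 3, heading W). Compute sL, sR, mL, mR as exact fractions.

left sensor world pos  = (-2, 2); dL² = 34
right sensor world pos = (-2, 4); dR² = 58
sL = 90/34 = 45/17
sR = 90/58 = 45/29
mL = 1·sL + 1/2·sR = 3375/986
mR = -1/2·sL + 0·sR = -45/34

45/17 45/29 3375/986 -45/34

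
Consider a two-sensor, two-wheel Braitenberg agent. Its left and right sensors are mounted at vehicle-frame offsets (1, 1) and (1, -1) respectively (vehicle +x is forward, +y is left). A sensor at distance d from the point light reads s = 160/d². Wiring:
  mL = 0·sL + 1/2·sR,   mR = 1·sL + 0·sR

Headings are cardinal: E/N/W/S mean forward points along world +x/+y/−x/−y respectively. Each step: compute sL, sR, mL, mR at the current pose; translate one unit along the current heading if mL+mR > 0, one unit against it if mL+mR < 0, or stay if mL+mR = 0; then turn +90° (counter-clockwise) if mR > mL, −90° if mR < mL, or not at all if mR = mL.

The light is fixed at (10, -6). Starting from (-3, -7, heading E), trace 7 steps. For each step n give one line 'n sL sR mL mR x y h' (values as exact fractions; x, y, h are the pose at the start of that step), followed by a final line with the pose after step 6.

n=0: pose=(-3,-7,E); sL=10/9, sR=40/37; mL=20/37, mR=10/9; mL+mR=550/333 → advance +1; mR−mL=190/333 → turn +1·90°
n=1: pose=(-2,-7,N); sL=160/169, sR=160/121; mL=80/121, mR=160/169; mL+mR=32880/20449 → advance +1; mR−mL=5840/20449 → turn +1·90°
n=2: pose=(-2,-6,W); sL=16/17, sR=16/17; mL=8/17, mR=16/17; mL+mR=24/17 → advance +1; mR−mL=8/17 → turn +1·90°
n=3: pose=(-3,-6,S); sL=32/29, sR=160/197; mL=80/197, mR=32/29; mL+mR=8624/5713 → advance +1; mR−mL=3984/5713 → turn +1·90°
n=4: pose=(-3,-7,E); sL=10/9, sR=40/37; mL=20/37, mR=10/9; mL+mR=550/333 → advance +1; mR−mL=190/333 → turn +1·90°
n=5: pose=(-2,-7,N); sL=160/169, sR=160/121; mL=80/121, mR=160/169; mL+mR=32880/20449 → advance +1; mR−mL=5840/20449 → turn +1·90°
n=6: pose=(-2,-6,W); sL=16/17, sR=16/17; mL=8/17, mR=16/17; mL+mR=24/17 → advance +1; mR−mL=8/17 → turn +1·90°

0 10/9 40/37 20/37 10/9 -3 -7 E
1 160/169 160/121 80/121 160/169 -2 -7 N
2 16/17 16/17 8/17 16/17 -2 -6 W
3 32/29 160/197 80/197 32/29 -3 -6 S
4 10/9 40/37 20/37 10/9 -3 -7 E
5 160/169 160/121 80/121 160/169 -2 -7 N
6 16/17 16/17 8/17 16/17 -2 -6 W
final -3 -6 S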